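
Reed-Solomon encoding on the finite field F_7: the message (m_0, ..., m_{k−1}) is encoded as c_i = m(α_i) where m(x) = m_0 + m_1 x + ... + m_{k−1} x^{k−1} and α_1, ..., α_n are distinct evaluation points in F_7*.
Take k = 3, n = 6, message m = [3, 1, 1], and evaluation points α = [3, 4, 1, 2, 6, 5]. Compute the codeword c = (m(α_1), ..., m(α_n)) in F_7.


c = [1, 2, 5, 2, 3, 5]

Message polynomial: m(x) = 3 + 1·x + 1·x^2 (mod 7).
For each evaluation point α_i, compute m(α_i) mod 7:
  α_1 = 3: Horner steps 1 → 4 → 1, so m(3) = 1.
  α_2 = 4: Horner steps 1 → 5 → 2, so m(4) = 2.
  α_3 = 1: Horner steps 1 → 2 → 5, so m(1) = 5.
  α_4 = 2: Horner steps 1 → 3 → 2, so m(2) = 2.
  α_5 = 6: Horner steps 1 → 0 → 3, so m(6) = 3.
  α_6 = 5: Horner steps 1 → 6 → 5, so m(5) = 5.
Codeword c = [1, 2, 5, 2, 3, 5] ∈ F_7^6.


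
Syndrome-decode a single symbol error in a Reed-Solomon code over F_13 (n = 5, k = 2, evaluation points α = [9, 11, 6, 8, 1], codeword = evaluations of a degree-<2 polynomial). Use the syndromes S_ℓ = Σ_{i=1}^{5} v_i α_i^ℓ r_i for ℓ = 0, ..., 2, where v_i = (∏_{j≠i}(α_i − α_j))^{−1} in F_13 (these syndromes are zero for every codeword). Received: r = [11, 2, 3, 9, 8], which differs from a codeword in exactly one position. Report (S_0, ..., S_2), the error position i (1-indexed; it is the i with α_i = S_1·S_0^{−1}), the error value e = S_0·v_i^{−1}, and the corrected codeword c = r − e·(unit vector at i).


S = (4, 11, 1), error at position 3, error magnitude e = 11, c = [11, 2, 5, 9, 8].

Step 1: column multipliers v_i = (∏_{j≠i}(α_i − α_j))^{−1} mod 13.
  i = 1 (α = 9): (9−11)(9−6)(9−8)(9−1) = (−2)·3·1·8 = −48 ≡ 4, so v_1 = 4^{−1} = 10 (mod 13).
  i = 2 (α = 11): (11−9)(11−6)(11−8)(11−1) = 2·5·3·10 = 300 ≡ 1, so v_2 = 1^{−1} = 1 (mod 13).
  i = 3 (α = 6): (6−9)(6−11)(6−8)(6−1) = (−3)·(−5)·(−2)·5 = −150 ≡ 6, so v_3 = 6^{−1} = 11 (mod 13).
  i = 4 (α = 8): (8−9)(8−11)(8−6)(8−1) = (−1)·(−3)·2·7 = 42 ≡ 3, so v_4 = 3^{−1} = 9 (mod 13).
  i = 5 (α = 1): (1−9)(1−11)(1−6)(1−8) = (−8)·(−10)·(−5)·(−7) = 2800 ≡ 5, so v_5 = 5^{−1} = 8 (mod 13).
  v = [10, 1, 11, 9, 8].
Step 2: syndromes of r = [11, 2, 3, 9, 8] (all sums mod 13).
  S_0 = Σ v_i r_i = 10·11 + 1·2 + 11·3 + 9·9 + 8·8 = 290 ≡ 4.
  S_1 = Σ v_i α_i r_i = 10·9·11 + 1·11·2 + 11·6·3 + 9·8·9 + 8·1·8 = 1922 ≡ 11.
  α_i^2 mod 13 = [3, 4, 10, 12, 1].
  S_2 = Σ v_i α_i^2 r_i = 10·3·11 + 1·4·2 + 11·10·3 + 9·12·9 + 8·1·8 = 1704 ≡ 1.
  S = (4, 11, 1) ≠ 0, so r is not a codeword (an error is present).
Step 3: locate the error. For a single error e at position i, S_ℓ = v_i·e·α_i^ℓ, so α_err = S_1/S_0.
  S_0^{−1} = 4^{−1} = 10 (mod 13), so α_err = 11·10 = 110 ≡ 6 = α_3. Error position i = 3.
  Consistency check: S_2/S_1 = 1·6 = 6 ≡ 6 = α_err ✓ (single-error assumption holds).
Step 4: error magnitude e = S_0/v_3 = S_0·∏_{j≠3}(α_3 − α_j) = 4·6 = 24 ≡ 11 (mod 13).
Step 5: correct position 3: c_3 = r_3 − e = 3 − 11 ≡ 5 (mod 13). Hence c = [11, 2, 5, 9, 8].
  Check: interpolating c through the α_i gives m(x) = 6 + 2·x (degree < 2) with m(α_i) = c_i for every i, so c is indeed a codeword.


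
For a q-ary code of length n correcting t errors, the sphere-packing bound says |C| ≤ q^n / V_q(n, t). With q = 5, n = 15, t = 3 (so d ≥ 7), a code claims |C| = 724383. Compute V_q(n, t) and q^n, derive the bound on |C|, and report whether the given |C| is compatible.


V_q(n, t) = 30861, q^n = 30517578125, Hamming bound = 988871, |C| = 724383 ≤ bound (satisfied).

Step 1: Compute V_q(n, t) = Σ_{j=0}^3 C(n, j) (q−1)^j.
  j = 0: C(15,0)·(4)^0 = 1·1 = 1.
  j = 1: C(15,1)·(4)^1 = 15·4 = 60.
  j = 2: C(15,2)·(4)^2 = 105·16 = 1680.
  j = 3: C(15,3)·(4)^3 = 455·64 = 29120.
  V_q(n, t) = 1 + 60 + 1680 + 29120 = 30861.
Step 2: q^n = 5^15 = 30517578125.
Step 3: Hamming bound ⌊q^n / V_q(n,t)⌋ = ⌊30517578125/30861⌋ = 988871.
Step 4: Compare |C| = 724383 to 988871: satisfied.
The claimed |C| lies below the Hamming bound.


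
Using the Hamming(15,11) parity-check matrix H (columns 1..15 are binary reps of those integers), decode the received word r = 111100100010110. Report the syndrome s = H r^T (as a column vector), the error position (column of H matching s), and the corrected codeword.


s = (1, 0, 1, 1)^T, error position = 11, corrected codeword c = 111100100000110

Compute s = H r^T mod 2 one row at a time:
  s_1 = 0 + 0 + 0 + 1 + 0 + 1 + 1 + 0 = 3 ≡ 1 (mod 2).
  s_2 = 1 + 0 + 0 + 1 + 0 + 1 + 1 + 0 = 4 ≡ 0 (mod 2).
  s_3 = 1 + 1 + 0 + 1 + 0 + 1 + 1 + 0 = 5 ≡ 1 (mod 2).
  s_4 = 1 + 1 + 0 + 1 + 0 + 1 + 1 + 0 = 5 ≡ 1 (mod 2).
s = (1, 0, 1, 1)^T — this equals column 11 of H (binary 1011), so error is at position 11.
Correct: flip bit 11 of r = 111100100010110 to get c = 111100100000110.


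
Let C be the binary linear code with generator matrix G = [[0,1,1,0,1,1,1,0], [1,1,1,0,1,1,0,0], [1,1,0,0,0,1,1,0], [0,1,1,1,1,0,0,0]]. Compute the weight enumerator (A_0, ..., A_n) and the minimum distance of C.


Weight distribution: A_0 = 1, A_2 = 2, A_3 = 6, A_4 = 3, A_5 = 2, A_6 = 2. Minimum distance d = 2.

Enumerate all 2^4 = 16 messages m ∈ F_2^4.
For each, compute codeword c = mG in F_2^8, then tally its weight.
  m = 0000 → c = 00000000, weight = 0.
  m = 1000 → c = 01101110, weight = 5.
  m = 0100 → c = 11101100, weight = 5.
  m = 1100 → c = 10000010, weight = 2.
  m = 0010 → c = 11000110, weight = 4.
  m = 1010 → c = 10101000, weight = 3.
  m = 0110 → c = 00101010, weight = 3.
  m = 1110 → c = 01000100, weight = 2.
  m = 0001 → c = 01111000, weight = 4.
  m = 1001 → c = 00010110, weight = 3.
  m = 0101 → c = 10010100, weight = 3.
  m = 1101 → c = 11111010, weight = 6.
  m = 0011 → c = 10111110, weight = 6.
  m = 1011 → c = 11010000, weight = 3.
  m = 0111 → c = 01010010, weight = 3.
  m = 1111 → c = 00111100, weight = 4.
Tally weights:
  weight 0: 1 codewords.
  weight 2: 2 codewords.
  weight 3: 6 codewords.
  weight 4: 3 codewords.
  weight 5: 2 codewords.
  weight 6: 2 codewords.
Minimum distance d = smallest w > 0 with A_w > 0 = 2.
Sanity: Σ A_w = 16 = 2^4 = 16 ✓.


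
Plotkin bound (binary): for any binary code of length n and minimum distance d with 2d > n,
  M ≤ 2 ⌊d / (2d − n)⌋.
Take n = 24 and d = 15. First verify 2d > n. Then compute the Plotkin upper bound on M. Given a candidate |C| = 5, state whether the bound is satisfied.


Plotkin bound M ≤ 4; given |C| = 5 > bound (violated).

Check applicability: 2d = 30, n = 24.
2d − n = 6 > 0, so Plotkin applies.
Compute d/(2d−n) = 15/6 ≈ 2.5000.
⌊d/(2d−n)⌋ = 2.
Plotkin bound: M ≤ 2·2 = 4.
Given |C| = 5, check: VIOLATED.
This |C| is above the Plotkin bound, so no binary code with n = 24, d = 15 and 5 codewords exists.


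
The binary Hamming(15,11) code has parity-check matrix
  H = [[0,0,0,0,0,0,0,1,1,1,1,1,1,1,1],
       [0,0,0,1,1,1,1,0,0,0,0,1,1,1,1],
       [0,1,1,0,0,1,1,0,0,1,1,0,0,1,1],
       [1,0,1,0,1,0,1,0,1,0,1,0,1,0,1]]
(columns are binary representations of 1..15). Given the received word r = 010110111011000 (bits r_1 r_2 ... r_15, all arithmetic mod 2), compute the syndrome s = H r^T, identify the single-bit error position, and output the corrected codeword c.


s = (0, 0, 1, 0)^T, error position = 2, corrected codeword c = 000110111011000

Compute s = H r^T mod 2 one row at a time:
  s_1 = 1 + 1 + 0 + 1 + 1 + 0 + 0 + 0 = 4 ≡ 0 (mod 2).
  s_2 = 1 + 1 + 0 + 1 + 1 + 0 + 0 + 0 = 4 ≡ 0 (mod 2).
  s_3 = 1 + 0 + 0 + 1 + 0 + 1 + 0 + 0 = 3 ≡ 1 (mod 2).
  s_4 = 0 + 0 + 1 + 1 + 1 + 1 + 0 + 0 = 4 ≡ 0 (mod 2).
s = (0, 0, 1, 0)^T — this equals column 2 of H (binary 0010), so error is at position 2.
Correct: flip bit 2 of r = 010110111011000 to get c = 000110111011000.


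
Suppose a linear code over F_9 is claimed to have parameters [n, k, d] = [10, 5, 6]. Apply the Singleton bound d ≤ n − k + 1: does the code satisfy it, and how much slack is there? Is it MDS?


Singleton RHS = n − k + 1 = 6, slack = 0, bound satisfied, MDS.

Singleton bound: d ≤ n − k + 1.
Here n = 10, k = 5, so n − k + 1 = 6.
Given d = 6, check d ≤ 6: YES.
Slack = (n − k + 1) − d = 0.
The code is MDS (slack = 0).
Description: the claimed parameters are [10, 5, 6]_9; such a code would be MDS (meets Singleton bound).


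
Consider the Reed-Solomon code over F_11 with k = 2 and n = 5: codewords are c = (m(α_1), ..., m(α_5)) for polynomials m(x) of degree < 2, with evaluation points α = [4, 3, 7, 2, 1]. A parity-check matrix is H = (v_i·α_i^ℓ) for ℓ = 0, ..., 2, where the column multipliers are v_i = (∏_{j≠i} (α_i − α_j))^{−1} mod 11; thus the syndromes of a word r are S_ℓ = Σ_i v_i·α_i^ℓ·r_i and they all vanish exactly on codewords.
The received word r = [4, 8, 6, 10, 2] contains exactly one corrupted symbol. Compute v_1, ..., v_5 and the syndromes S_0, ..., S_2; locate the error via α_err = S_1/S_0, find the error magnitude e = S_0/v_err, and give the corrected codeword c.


S = (7, 10, 8), error at position 2, error magnitude e = 1, c = [4, 7, 6, 10, 2].

Step 1: column multipliers v_i = (∏_{j≠i}(α_i − α_j))^{−1} mod 11.
  i = 1 (α = 4): (4−3)(4−7)(4−2)(4−1) = 1·(−3)·2·3 = −18 ≡ 4, so v_1 = 4^{−1} = 3 (mod 11).
  i = 2 (α = 3): (3−4)(3−7)(3−2)(3−1) = (−1)·(−4)·1·2 = 8 ≡ 8, so v_2 = 8^{−1} = 7 (mod 11).
  i = 3 (α = 7): (7−4)(7−3)(7−2)(7−1) = 3·4·5·6 = 360 ≡ 8, so v_3 = 8^{−1} = 7 (mod 11).
  i = 4 (α = 2): (2−4)(2−3)(2−7)(2−1) = (−2)·(−1)·(−5)·1 = −10 ≡ 1, so v_4 = 1^{−1} = 1 (mod 11).
  i = 5 (α = 1): (1−4)(1−3)(1−7)(1−2) = (−3)·(−2)·(−6)·(−1) = 36 ≡ 3, so v_5 = 3^{−1} = 4 (mod 11).
  v = [3, 7, 7, 1, 4].
Step 2: syndromes of r = [4, 8, 6, 10, 2] (all sums mod 11).
  S_0 = Σ v_i r_i = 3·4 + 7·8 + 7·6 + 1·10 + 4·2 = 128 ≡ 7.
  S_1 = Σ v_i α_i r_i = 3·4·4 + 7·3·8 + 7·7·6 + 1·2·10 + 4·1·2 = 538 ≡ 10.
  α_i^2 mod 11 = [5, 9, 5, 4, 1].
  S_2 = Σ v_i α_i^2 r_i = 3·5·4 + 7·9·8 + 7·5·6 + 1·4·10 + 4·1·2 = 822 ≡ 8.
  S = (7, 10, 8) ≠ 0, so r is not a codeword (an error is present).
Step 3: locate the error. For a single error e at position i, S_ℓ = v_i·e·α_i^ℓ, so α_err = S_1/S_0.
  S_0^{−1} = 7^{−1} = 8 (mod 11), so α_err = 10·8 = 80 ≡ 3 = α_2. Error position i = 2.
  Consistency check: S_2/S_1 = 8·10 = 80 ≡ 3 = α_err ✓ (single-error assumption holds).
Step 4: error magnitude e = S_0/v_2 = S_0·∏_{j≠2}(α_2 − α_j) = 7·8 = 56 ≡ 1 (mod 11).
Step 5: correct position 2: c_2 = r_2 − e = 8 − 1 ≡ 7 (mod 11). Hence c = [4, 7, 6, 10, 2].
  Check: interpolating c through the α_i gives m(x) = 5 + 8·x (degree < 2) with m(α_i) = c_i for every i, so c is indeed a codeword.


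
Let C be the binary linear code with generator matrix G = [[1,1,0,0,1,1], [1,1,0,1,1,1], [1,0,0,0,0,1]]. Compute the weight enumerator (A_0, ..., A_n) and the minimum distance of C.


Weight distribution: A_0 = 1, A_1 = 1, A_2 = 2, A_3 = 2, A_4 = 1, A_5 = 1. Minimum distance d = 1.

Enumerate all 2^3 = 8 messages m ∈ F_2^3.
For each, compute codeword c = mG in F_2^6, then tally its weight.
  m = 000 → c = 000000, weight = 0.
  m = 100 → c = 110011, weight = 4.
  m = 010 → c = 110111, weight = 5.
  m = 110 → c = 000100, weight = 1.
  m = 001 → c = 100001, weight = 2.
  m = 101 → c = 010010, weight = 2.
  m = 011 → c = 010110, weight = 3.
  m = 111 → c = 100101, weight = 3.
Tally weights:
  weight 0: 1 codewords.
  weight 1: 1 codewords.
  weight 2: 2 codewords.
  weight 3: 2 codewords.
  weight 4: 1 codewords.
  weight 5: 1 codewords.
Minimum distance d = smallest w > 0 with A_w > 0 = 1.
Sanity: Σ A_w = 8 = 2^3 = 8 ✓.


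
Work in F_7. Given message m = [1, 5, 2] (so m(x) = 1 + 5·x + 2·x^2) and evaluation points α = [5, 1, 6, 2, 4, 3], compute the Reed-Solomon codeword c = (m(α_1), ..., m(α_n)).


c = [6, 1, 5, 5, 4, 6]

Message polynomial: m(x) = 1 + 5·x + 2·x^2 (mod 7).
For each evaluation point α_i, compute m(α_i) mod 7:
  α_1 = 5: Horner steps 2 → 1 → 6, so m(5) = 6.
  α_2 = 1: Horner steps 2 → 0 → 1, so m(1) = 1.
  α_3 = 6: Horner steps 2 → 3 → 5, so m(6) = 5.
  α_4 = 2: Horner steps 2 → 2 → 5, so m(2) = 5.
  α_5 = 4: Horner steps 2 → 6 → 4, so m(4) = 4.
  α_6 = 3: Horner steps 2 → 4 → 6, so m(3) = 6.
Codeword c = [6, 1, 5, 5, 4, 6] ∈ F_7^6.


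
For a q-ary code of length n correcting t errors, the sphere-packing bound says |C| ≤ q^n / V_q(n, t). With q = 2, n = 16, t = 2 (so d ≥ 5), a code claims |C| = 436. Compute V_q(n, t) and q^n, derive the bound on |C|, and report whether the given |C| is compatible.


V_q(n, t) = 137, q^n = 65536, Hamming bound = 478, |C| = 436 ≤ bound (satisfied).

Step 1: Compute V_q(n, t) = Σ_{j=0}^2 C(n, j) (q−1)^j.
  j = 0: C(16,0)·(1)^0 = 1·1 = 1.
  j = 1: C(16,1)·(1)^1 = 16·1 = 16.
  j = 2: C(16,2)·(1)^2 = 120·1 = 120.
  V_q(n, t) = 1 + 16 + 120 = 137.
Step 2: q^n = 2^16 = 65536.
Step 3: Hamming bound ⌊q^n / V_q(n,t)⌋ = ⌊65536/137⌋ = 478.
Step 4: Compare |C| = 436 to 478: satisfied.
The claimed |C| lies below the Hamming bound.


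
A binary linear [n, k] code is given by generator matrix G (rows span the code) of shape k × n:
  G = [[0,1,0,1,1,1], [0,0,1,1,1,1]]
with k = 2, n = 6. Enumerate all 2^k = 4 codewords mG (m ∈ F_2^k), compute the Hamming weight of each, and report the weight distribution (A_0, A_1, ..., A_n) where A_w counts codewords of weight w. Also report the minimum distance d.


Weight distribution: A_0 = 1, A_2 = 1, A_4 = 2. Minimum distance d = 2.

Enumerate all 2^2 = 4 messages m ∈ F_2^2.
For each, compute codeword c = mG in F_2^6, then tally its weight.
  m = 00 → c = 000000, weight = 0.
  m = 10 → c = 010111, weight = 4.
  m = 01 → c = 001111, weight = 4.
  m = 11 → c = 011000, weight = 2.
Tally weights:
  weight 0: 1 codewords.
  weight 2: 1 codewords.
  weight 4: 2 codewords.
Minimum distance d = smallest w > 0 with A_w > 0 = 2.
Sanity: Σ A_w = 4 = 2^2 = 4 ✓.


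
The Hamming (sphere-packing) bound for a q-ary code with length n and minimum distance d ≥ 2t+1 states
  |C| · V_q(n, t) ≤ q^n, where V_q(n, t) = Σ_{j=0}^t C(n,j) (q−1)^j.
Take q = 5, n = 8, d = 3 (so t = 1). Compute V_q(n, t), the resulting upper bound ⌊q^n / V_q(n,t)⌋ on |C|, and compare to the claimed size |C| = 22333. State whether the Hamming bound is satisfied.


V_q(n, t) = 33, q^n = 390625, Hamming bound = 11837, |C| = 22333 > bound (violated).

Step 1: Compute V_q(n, t) = Σ_{j=0}^1 C(n, j) (q−1)^j.
  j = 0: C(8,0)·(4)^0 = 1·1 = 1.
  j = 1: C(8,1)·(4)^1 = 8·4 = 32.
  V_q(n, t) = 1 + 32 = 33.
Step 2: q^n = 5^8 = 390625.
Step 3: Hamming bound ⌊q^n / V_q(n,t)⌋ = ⌊390625/33⌋ = 11837.
Step 4: Compare |C| = 22333 to 11837: violated.
The claimed |C| lies above the Hamming bound, so no 5-ary code of length 8 with d ≥ 3 can have 22333 codewords.


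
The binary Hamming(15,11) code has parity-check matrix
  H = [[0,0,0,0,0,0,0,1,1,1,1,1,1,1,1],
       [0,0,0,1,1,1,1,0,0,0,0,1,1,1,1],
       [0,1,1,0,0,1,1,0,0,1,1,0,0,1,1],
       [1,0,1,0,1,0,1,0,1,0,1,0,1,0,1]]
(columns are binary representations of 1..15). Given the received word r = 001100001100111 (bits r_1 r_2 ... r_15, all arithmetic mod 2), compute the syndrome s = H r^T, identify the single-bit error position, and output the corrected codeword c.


s = (1, 0, 0, 0)^T, error position = 8, corrected codeword c = 001100011100111

Compute s = H r^T mod 2 one row at a time:
  s_1 = 0 + 1 + 1 + 0 + 0 + 1 + 1 + 1 = 5 ≡ 1 (mod 2).
  s_2 = 1 + 0 + 0 + 0 + 0 + 1 + 1 + 1 = 4 ≡ 0 (mod 2).
  s_3 = 0 + 1 + 0 + 0 + 1 + 0 + 1 + 1 = 4 ≡ 0 (mod 2).
  s_4 = 0 + 1 + 0 + 0 + 1 + 0 + 1 + 1 = 4 ≡ 0 (mod 2).
s = (1, 0, 0, 0)^T — this equals column 8 of H (binary 1000), so error is at position 8.
Correct: flip bit 8 of r = 001100001100111 to get c = 001100011100111.


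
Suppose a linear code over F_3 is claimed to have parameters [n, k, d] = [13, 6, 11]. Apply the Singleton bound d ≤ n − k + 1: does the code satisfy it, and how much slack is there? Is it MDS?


Singleton RHS = n − k + 1 = 8, slack = -3, bound violated (no such code; not MDS).

Singleton bound: d ≤ n − k + 1.
Here n = 13, k = 6, so n − k + 1 = 8.
Given d = 11, check d ≤ 8: NO.
Slack = (n − k + 1) − d = -3.
The slack is negative: d = 11 exceeds n − k + 1 = 8 by 3, so the Singleton bound is violated and no linear [13, 6, 11]_3 code can exist. In particular it is not MDS (MDS requires d = n − k + 1 exactly).
Description: the claimed parameters are [13, 6, 11]_3; such a code would be impossible (violates the Singleton bound).


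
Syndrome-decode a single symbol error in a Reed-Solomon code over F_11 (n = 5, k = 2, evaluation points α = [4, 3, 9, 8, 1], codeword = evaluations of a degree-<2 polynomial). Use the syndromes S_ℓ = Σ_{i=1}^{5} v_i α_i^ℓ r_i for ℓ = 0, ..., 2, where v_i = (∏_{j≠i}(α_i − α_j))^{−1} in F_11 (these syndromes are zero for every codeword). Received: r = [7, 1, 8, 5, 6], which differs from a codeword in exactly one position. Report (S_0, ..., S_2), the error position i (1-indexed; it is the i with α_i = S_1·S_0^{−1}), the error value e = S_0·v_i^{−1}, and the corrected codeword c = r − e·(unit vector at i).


S = (5, 9, 3), error at position 1, error magnitude e = 3, c = [4, 1, 8, 5, 6].

Step 1: column multipliers v_i = (∏_{j≠i}(α_i − α_j))^{−1} mod 11.
  i = 1 (α = 4): (4−3)(4−9)(4−8)(4−1) = 1·(−5)·(−4)·3 = 60 ≡ 5, so v_1 = 5^{−1} = 9 (mod 11).
  i = 2 (α = 3): (3−4)(3−9)(3−8)(3−1) = (−1)·(−6)·(−5)·2 = −60 ≡ 6, so v_2 = 6^{−1} = 2 (mod 11).
  i = 3 (α = 9): (9−4)(9−3)(9−8)(9−1) = 5·6·1·8 = 240 ≡ 9, so v_3 = 9^{−1} = 5 (mod 11).
  i = 4 (α = 8): (8−4)(8−3)(8−9)(8−1) = 4·5·(−1)·7 = −140 ≡ 3, so v_4 = 3^{−1} = 4 (mod 11).
  i = 5 (α = 1): (1−4)(1−3)(1−9)(1−8) = (−3)·(−2)·(−8)·(−7) = 336 ≡ 6, so v_5 = 6^{−1} = 2 (mod 11).
  v = [9, 2, 5, 4, 2].
Step 2: syndromes of r = [7, 1, 8, 5, 6] (all sums mod 11).
  S_0 = Σ v_i r_i = 9·7 + 2·1 + 5·8 + 4·5 + 2·6 = 137 ≡ 5.
  S_1 = Σ v_i α_i r_i = 9·4·7 + 2·3·1 + 5·9·8 + 4·8·5 + 2·1·6 = 790 ≡ 9.
  α_i^2 mod 11 = [5, 9, 4, 9, 1].
  S_2 = Σ v_i α_i^2 r_i = 9·5·7 + 2·9·1 + 5·4·8 + 4·9·5 + 2·1·6 = 685 ≡ 3.
  S = (5, 9, 3) ≠ 0, so r is not a codeword (an error is present).
Step 3: locate the error. For a single error e at position i, S_ℓ = v_i·e·α_i^ℓ, so α_err = S_1/S_0.
  S_0^{−1} = 5^{−1} = 9 (mod 11), so α_err = 9·9 = 81 ≡ 4 = α_1. Error position i = 1.
  Consistency check: S_2/S_1 = 3·5 = 15 ≡ 4 = α_err ✓ (single-error assumption holds).
Step 4: error magnitude e = S_0/v_1 = S_0·∏_{j≠1}(α_1 − α_j) = 5·5 = 25 ≡ 3 (mod 11).
Step 5: correct position 1: c_1 = r_1 − e = 7 − 3 ≡ 4 (mod 11). Hence c = [4, 1, 8, 5, 6].
  Check: interpolating c through the α_i gives m(x) = 3 + 3·x (degree < 2) with m(α_i) = c_i for every i, so c is indeed a codeword.


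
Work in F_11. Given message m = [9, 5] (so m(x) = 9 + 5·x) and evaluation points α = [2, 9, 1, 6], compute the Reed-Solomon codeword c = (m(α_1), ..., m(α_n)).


c = [8, 10, 3, 6]

Message polynomial: m(x) = 9 + 5·x (mod 11).
For each evaluation point α_i, compute m(α_i) mod 11:
  α_1 = 2: Horner steps 5 → 8, so m(2) = 8.
  α_2 = 9: Horner steps 5 → 10, so m(9) = 10.
  α_3 = 1: Horner steps 5 → 3, so m(1) = 3.
  α_4 = 6: Horner steps 5 → 6, so m(6) = 6.
Codeword c = [8, 10, 3, 6] ∈ F_11^4.


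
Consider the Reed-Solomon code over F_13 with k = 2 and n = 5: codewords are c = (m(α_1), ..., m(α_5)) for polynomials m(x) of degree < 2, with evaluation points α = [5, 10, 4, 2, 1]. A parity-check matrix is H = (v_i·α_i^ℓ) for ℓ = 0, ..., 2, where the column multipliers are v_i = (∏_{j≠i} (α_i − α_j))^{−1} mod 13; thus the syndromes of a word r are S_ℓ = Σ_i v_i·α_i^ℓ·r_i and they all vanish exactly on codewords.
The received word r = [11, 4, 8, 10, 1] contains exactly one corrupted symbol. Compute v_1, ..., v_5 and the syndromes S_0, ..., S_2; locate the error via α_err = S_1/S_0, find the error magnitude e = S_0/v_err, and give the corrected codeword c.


S = (11, 5, 7), error at position 3, error magnitude e = 6, c = [11, 4, 2, 10, 1].

Step 1: column multipliers v_i = (∏_{j≠i}(α_i − α_j))^{−1} mod 13.
  i = 1 (α = 5): (5−10)(5−4)(5−2)(5−1) = (−5)·1·3·4 = −60 ≡ 5, so v_1 = 5^{−1} = 8 (mod 13).
  i = 2 (α = 10): (10−5)(10−4)(10−2)(10−1) = 5·6·8·9 = 2160 ≡ 2, so v_2 = 2^{−1} = 7 (mod 13).
  i = 3 (α = 4): (4−5)(4−10)(4−2)(4−1) = (−1)·(−6)·2·3 = 36 ≡ 10, so v_3 = 10^{−1} = 4 (mod 13).
  i = 4 (α = 2): (2−5)(2−10)(2−4)(2−1) = (−3)·(−8)·(−2)·1 = −48 ≡ 4, so v_4 = 4^{−1} = 10 (mod 13).
  i = 5 (α = 1): (1−5)(1−10)(1−4)(1−2) = (−4)·(−9)·(−3)·(−1) = 108 ≡ 4, so v_5 = 4^{−1} = 10 (mod 13).
  v = [8, 7, 4, 10, 10].
Step 2: syndromes of r = [11, 4, 8, 10, 1] (all sums mod 13).
  S_0 = Σ v_i r_i = 8·11 + 7·4 + 4·8 + 10·10 + 10·1 = 258 ≡ 11.
  S_1 = Σ v_i α_i r_i = 8·5·11 + 7·10·4 + 4·4·8 + 10·2·10 + 10·1·1 = 1058 ≡ 5.
  α_i^2 mod 13 = [12, 9, 3, 4, 1].
  S_2 = Σ v_i α_i^2 r_i = 8·12·11 + 7·9·4 + 4·3·8 + 10·4·10 + 10·1·1 = 1814 ≡ 7.
  S = (11, 5, 7) ≠ 0, so r is not a codeword (an error is present).
Step 3: locate the error. For a single error e at position i, S_ℓ = v_i·e·α_i^ℓ, so α_err = S_1/S_0.
  S_0^{−1} = 11^{−1} = 6 (mod 13), so α_err = 5·6 = 30 ≡ 4 = α_3. Error position i = 3.
  Consistency check: S_2/S_1 = 7·8 = 56 ≡ 4 = α_err ✓ (single-error assumption holds).
Step 4: error magnitude e = S_0/v_3 = S_0·∏_{j≠3}(α_3 − α_j) = 11·10 = 110 ≡ 6 (mod 13).
Step 5: correct position 3: c_3 = r_3 − e = 8 − 6 ≡ 2 (mod 13). Hence c = [11, 4, 2, 10, 1].
  Check: interpolating c through the α_i gives m(x) = 5 + 9·x (degree < 2) with m(α_i) = c_i for every i, so c is indeed a codeword.


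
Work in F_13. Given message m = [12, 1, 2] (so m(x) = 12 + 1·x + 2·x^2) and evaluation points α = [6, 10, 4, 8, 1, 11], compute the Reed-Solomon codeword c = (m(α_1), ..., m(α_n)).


c = [12, 1, 9, 5, 2, 5]

Message polynomial: m(x) = 12 + 1·x + 2·x^2 (mod 13).
For each evaluation point α_i, compute m(α_i) mod 13:
  α_1 = 6: Horner steps 2 → 0 → 12, so m(6) = 12.
  α_2 = 10: Horner steps 2 → 8 → 1, so m(10) = 1.
  α_3 = 4: Horner steps 2 → 9 → 9, so m(4) = 9.
  α_4 = 8: Horner steps 2 → 4 → 5, so m(8) = 5.
  α_5 = 1: Horner steps 2 → 3 → 2, so m(1) = 2.
  α_6 = 11: Horner steps 2 → 10 → 5, so m(11) = 5.
Codeword c = [12, 1, 9, 5, 2, 5] ∈ F_13^6.


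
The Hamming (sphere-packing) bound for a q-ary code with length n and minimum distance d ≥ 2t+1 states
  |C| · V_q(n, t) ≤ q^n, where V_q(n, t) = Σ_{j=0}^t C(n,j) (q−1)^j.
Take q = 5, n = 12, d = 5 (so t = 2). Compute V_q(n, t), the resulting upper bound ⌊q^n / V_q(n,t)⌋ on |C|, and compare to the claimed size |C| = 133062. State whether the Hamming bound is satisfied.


V_q(n, t) = 1105, q^n = 244140625, Hamming bound = 220941, |C| = 133062 ≤ bound (satisfied).

Step 1: Compute V_q(n, t) = Σ_{j=0}^2 C(n, j) (q−1)^j.
  j = 0: C(12,0)·(4)^0 = 1·1 = 1.
  j = 1: C(12,1)·(4)^1 = 12·4 = 48.
  j = 2: C(12,2)·(4)^2 = 66·16 = 1056.
  V_q(n, t) = 1 + 48 + 1056 = 1105.
Step 2: q^n = 5^12 = 244140625.
Step 3: Hamming bound ⌊q^n / V_q(n,t)⌋ = ⌊244140625/1105⌋ = 220941.
Step 4: Compare |C| = 133062 to 220941: satisfied.
The claimed |C| lies below the Hamming bound.


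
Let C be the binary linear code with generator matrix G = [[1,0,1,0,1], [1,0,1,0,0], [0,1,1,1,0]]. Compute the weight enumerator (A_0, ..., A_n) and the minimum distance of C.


Weight distribution: A_0 = 1, A_1 = 1, A_2 = 1, A_3 = 3, A_4 = 2. Minimum distance d = 1.

Enumerate all 2^3 = 8 messages m ∈ F_2^3.
For each, compute codeword c = mG in F_2^5, then tally its weight.
  m = 000 → c = 00000, weight = 0.
  m = 100 → c = 10101, weight = 3.
  m = 010 → c = 10100, weight = 2.
  m = 110 → c = 00001, weight = 1.
  m = 001 → c = 01110, weight = 3.
  m = 101 → c = 11011, weight = 4.
  m = 011 → c = 11010, weight = 3.
  m = 111 → c = 01111, weight = 4.
Tally weights:
  weight 0: 1 codewords.
  weight 1: 1 codewords.
  weight 2: 1 codewords.
  weight 3: 3 codewords.
  weight 4: 2 codewords.
Minimum distance d = smallest w > 0 with A_w > 0 = 1.
Sanity: Σ A_w = 8 = 2^3 = 8 ✓.


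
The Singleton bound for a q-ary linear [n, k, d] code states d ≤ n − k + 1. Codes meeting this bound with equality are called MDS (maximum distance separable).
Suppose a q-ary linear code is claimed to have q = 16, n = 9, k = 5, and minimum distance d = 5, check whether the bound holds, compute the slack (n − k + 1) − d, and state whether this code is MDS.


Singleton RHS = n − k + 1 = 5, slack = 0, bound satisfied, MDS.

Singleton bound: d ≤ n − k + 1.
Here n = 9, k = 5, so n − k + 1 = 5.
Given d = 5, check d ≤ 5: YES.
Slack = (n − k + 1) − d = 0.
The code is MDS (slack = 0).
Description: the claimed parameters are [9, 5, 5]_16; such a code would be MDS (meets Singleton bound).


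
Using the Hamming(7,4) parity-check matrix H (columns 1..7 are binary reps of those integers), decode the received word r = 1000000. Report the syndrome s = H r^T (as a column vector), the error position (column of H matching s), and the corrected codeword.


s = (0, 0, 1)^T, error position = 1, corrected codeword c = 0000000

Compute s = H r^T mod 2 one row at a time:
  s_1 = 0 + 0 + 0 + 0 = 0 ≡ 0 (mod 2).
  s_2 = 0 + 0 + 0 + 0 = 0 ≡ 0 (mod 2).
  s_3 = 1 + 0 + 0 + 0 = 1 ≡ 1 (mod 2).
s = (0, 0, 1)^T — this equals column 1 of H (binary 001), so error is at position 1.
Correct: flip bit 1 of r = 1000000 to get c = 0000000.


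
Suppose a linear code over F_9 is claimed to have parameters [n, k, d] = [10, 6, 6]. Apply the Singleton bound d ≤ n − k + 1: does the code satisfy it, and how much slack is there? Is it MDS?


Singleton RHS = n − k + 1 = 5, slack = -1, bound violated (no such code; not MDS).

Singleton bound: d ≤ n − k + 1.
Here n = 10, k = 6, so n − k + 1 = 5.
Given d = 6, check d ≤ 5: NO.
Slack = (n − k + 1) − d = -1.
The slack is negative: d = 6 exceeds n − k + 1 = 5 by 1, so the Singleton bound is violated and no linear [10, 6, 6]_9 code can exist. In particular it is not MDS (MDS requires d = n − k + 1 exactly).
Description: the claimed parameters are [10, 6, 6]_9; such a code would be impossible (violates the Singleton bound).


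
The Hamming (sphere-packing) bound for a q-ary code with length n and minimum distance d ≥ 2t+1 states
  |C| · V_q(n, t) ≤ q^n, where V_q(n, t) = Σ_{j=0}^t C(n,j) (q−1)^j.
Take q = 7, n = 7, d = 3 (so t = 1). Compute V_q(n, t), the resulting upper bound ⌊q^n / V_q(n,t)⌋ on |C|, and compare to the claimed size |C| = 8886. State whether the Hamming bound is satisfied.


V_q(n, t) = 43, q^n = 823543, Hamming bound = 19152, |C| = 8886 ≤ bound (satisfied).

Step 1: Compute V_q(n, t) = Σ_{j=0}^1 C(n, j) (q−1)^j.
  j = 0: C(7,0)·(6)^0 = 1·1 = 1.
  j = 1: C(7,1)·(6)^1 = 7·6 = 42.
  V_q(n, t) = 1 + 42 = 43.
Step 2: q^n = 7^7 = 823543.
Step 3: Hamming bound ⌊q^n / V_q(n,t)⌋ = ⌊823543/43⌋ = 19152.
Step 4: Compare |C| = 8886 to 19152: satisfied.
The claimed |C| lies below the Hamming bound.


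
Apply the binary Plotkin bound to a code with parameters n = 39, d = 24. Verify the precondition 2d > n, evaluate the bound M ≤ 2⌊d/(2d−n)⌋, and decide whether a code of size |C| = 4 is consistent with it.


Plotkin bound M ≤ 4; given |C| = 4 ≤ bound (satisfied).

Check applicability: 2d = 48, n = 39.
2d − n = 9 > 0, so Plotkin applies.
Compute d/(2d−n) = 24/9 ≈ 2.6667.
⌊d/(2d−n)⌋ = 2.
Plotkin bound: M ≤ 2·2 = 4.
Given |C| = 4, check: satisfied.
This |C| is at the Plotkin bound.


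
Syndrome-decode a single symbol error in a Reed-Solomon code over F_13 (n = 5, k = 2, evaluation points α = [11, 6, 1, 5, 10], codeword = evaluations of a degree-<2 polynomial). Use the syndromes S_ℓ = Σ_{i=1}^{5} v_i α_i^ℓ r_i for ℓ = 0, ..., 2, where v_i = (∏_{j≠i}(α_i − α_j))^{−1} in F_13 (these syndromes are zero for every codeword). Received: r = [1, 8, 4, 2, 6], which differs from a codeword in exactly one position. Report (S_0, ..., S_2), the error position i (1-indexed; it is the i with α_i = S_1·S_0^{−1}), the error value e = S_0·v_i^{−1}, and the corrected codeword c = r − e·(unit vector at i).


S = (2, 9, 8), error at position 1, error magnitude e = 2, c = [12, 8, 4, 2, 6].

Step 1: column multipliers v_i = (∏_{j≠i}(α_i − α_j))^{−1} mod 13.
  i = 1 (α = 11): (11−6)(11−1)(11−5)(11−10) = 5·10·6·1 = 300 ≡ 1, so v_1 = 1^{−1} = 1 (mod 13).
  i = 2 (α = 6): (6−11)(6−1)(6−5)(6−10) = (−5)·5·1·(−4) = 100 ≡ 9, so v_2 = 9^{−1} = 3 (mod 13).
  i = 3 (α = 1): (1−11)(1−6)(1−5)(1−10) = (−10)·(−5)·(−4)·(−9) = 1800 ≡ 6, so v_3 = 6^{−1} = 11 (mod 13).
  i = 4 (α = 5): (5−11)(5−6)(5−1)(5−10) = (−6)·(−1)·4·(−5) = −120 ≡ 10, so v_4 = 10^{−1} = 4 (mod 13).
  i = 5 (α = 10): (10−11)(10−6)(10−1)(10−5) = (−1)·4·9·5 = −180 ≡ 2, so v_5 = 2^{−1} = 7 (mod 13).
  v = [1, 3, 11, 4, 7].
Step 2: syndromes of r = [1, 8, 4, 2, 6] (all sums mod 13).
  S_0 = Σ v_i r_i = 1·1 + 3·8 + 11·4 + 4·2 + 7·6 = 119 ≡ 2.
  S_1 = Σ v_i α_i r_i = 1·11·1 + 3·6·8 + 11·1·4 + 4·5·2 + 7·10·6 = 659 ≡ 9.
  α_i^2 mod 13 = [4, 10, 1, 12, 9].
  S_2 = Σ v_i α_i^2 r_i = 1·4·1 + 3·10·8 + 11·1·4 + 4·12·2 + 7·9·6 = 762 ≡ 8.
  S = (2, 9, 8) ≠ 0, so r is not a codeword (an error is present).
Step 3: locate the error. For a single error e at position i, S_ℓ = v_i·e·α_i^ℓ, so α_err = S_1/S_0.
  S_0^{−1} = 2^{−1} = 7 (mod 13), so α_err = 9·7 = 63 ≡ 11 = α_1. Error position i = 1.
  Consistency check: S_2/S_1 = 8·3 = 24 ≡ 11 = α_err ✓ (single-error assumption holds).
Step 4: error magnitude e = S_0/v_1 = S_0·∏_{j≠1}(α_1 − α_j) = 2·1 = 2 ≡ 2 (mod 13).
Step 5: correct position 1: c_1 = r_1 − e = 1 − 2 ≡ 12 (mod 13). Hence c = [12, 8, 4, 2, 6].
  Check: interpolating c through the α_i gives m(x) = 11 + 6·x (degree < 2) with m(α_i) = c_i for every i, so c is indeed a codeword.


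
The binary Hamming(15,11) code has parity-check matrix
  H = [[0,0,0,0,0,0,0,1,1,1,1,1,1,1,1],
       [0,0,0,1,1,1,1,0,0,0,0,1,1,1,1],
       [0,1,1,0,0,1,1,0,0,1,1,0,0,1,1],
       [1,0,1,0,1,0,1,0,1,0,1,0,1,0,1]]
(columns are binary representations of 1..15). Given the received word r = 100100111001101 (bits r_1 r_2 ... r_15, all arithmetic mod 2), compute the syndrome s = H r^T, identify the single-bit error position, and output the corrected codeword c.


s = (1, 1, 0, 1)^T, error position = 13, corrected codeword c = 100100111001001

Compute s = H r^T mod 2 one row at a time:
  s_1 = 1 + 1 + 0 + 0 + 1 + 1 + 0 + 1 = 5 ≡ 1 (mod 2).
  s_2 = 1 + 0 + 0 + 1 + 1 + 1 + 0 + 1 = 5 ≡ 1 (mod 2).
  s_3 = 0 + 0 + 0 + 1 + 0 + 0 + 0 + 1 = 2 ≡ 0 (mod 2).
  s_4 = 1 + 0 + 0 + 1 + 1 + 0 + 1 + 1 = 5 ≡ 1 (mod 2).
s = (1, 1, 0, 1)^T — this equals column 13 of H (binary 1101), so error is at position 13.
Correct: flip bit 13 of r = 100100111001101 to get c = 100100111001001.


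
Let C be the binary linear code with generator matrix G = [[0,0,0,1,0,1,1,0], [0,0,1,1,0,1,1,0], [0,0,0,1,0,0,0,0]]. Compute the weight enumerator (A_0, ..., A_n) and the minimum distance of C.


Weight distribution: A_0 = 1, A_1 = 2, A_2 = 2, A_3 = 2, A_4 = 1. Minimum distance d = 1.

Enumerate all 2^3 = 8 messages m ∈ F_2^3.
For each, compute codeword c = mG in F_2^8, then tally its weight.
  m = 000 → c = 00000000, weight = 0.
  m = 100 → c = 00010110, weight = 3.
  m = 010 → c = 00110110, weight = 4.
  m = 110 → c = 00100000, weight = 1.
  m = 001 → c = 00010000, weight = 1.
  m = 101 → c = 00000110, weight = 2.
  m = 011 → c = 00100110, weight = 3.
  m = 111 → c = 00110000, weight = 2.
Tally weights:
  weight 0: 1 codewords.
  weight 1: 2 codewords.
  weight 2: 2 codewords.
  weight 3: 2 codewords.
  weight 4: 1 codewords.
Minimum distance d = smallest w > 0 with A_w > 0 = 1.
Sanity: Σ A_w = 8 = 2^3 = 8 ✓.


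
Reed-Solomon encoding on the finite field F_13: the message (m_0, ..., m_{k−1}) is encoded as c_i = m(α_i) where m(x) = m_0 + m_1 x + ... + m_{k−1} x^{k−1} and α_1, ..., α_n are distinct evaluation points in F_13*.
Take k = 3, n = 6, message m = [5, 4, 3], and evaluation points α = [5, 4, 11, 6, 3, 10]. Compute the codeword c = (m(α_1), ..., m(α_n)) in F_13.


c = [9, 4, 9, 7, 5, 7]

Message polynomial: m(x) = 5 + 4·x + 3·x^2 (mod 13).
For each evaluation point α_i, compute m(α_i) mod 13:
  α_1 = 5: Horner steps 3 → 6 → 9, so m(5) = 9.
  α_2 = 4: Horner steps 3 → 3 → 4, so m(4) = 4.
  α_3 = 11: Horner steps 3 → 11 → 9, so m(11) = 9.
  α_4 = 6: Horner steps 3 → 9 → 7, so m(6) = 7.
  α_5 = 3: Horner steps 3 → 0 → 5, so m(3) = 5.
  α_6 = 10: Horner steps 3 → 8 → 7, so m(10) = 7.
Codeword c = [9, 4, 9, 7, 5, 7] ∈ F_13^6.


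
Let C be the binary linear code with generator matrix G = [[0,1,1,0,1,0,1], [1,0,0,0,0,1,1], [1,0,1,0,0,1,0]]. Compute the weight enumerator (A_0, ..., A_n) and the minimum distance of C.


Weight distribution: A_0 = 1, A_2 = 2, A_3 = 2, A_4 = 1, A_5 = 2. Minimum distance d = 2.

Enumerate all 2^3 = 8 messages m ∈ F_2^3.
For each, compute codeword c = mG in F_2^7, then tally its weight.
  m = 000 → c = 0000000, weight = 0.
  m = 100 → c = 0110101, weight = 4.
  m = 010 → c = 1000011, weight = 3.
  m = 110 → c = 1110110, weight = 5.
  m = 001 → c = 1010010, weight = 3.
  m = 101 → c = 1100111, weight = 5.
  m = 011 → c = 0010001, weight = 2.
  m = 111 → c = 0100100, weight = 2.
Tally weights:
  weight 0: 1 codewords.
  weight 2: 2 codewords.
  weight 3: 2 codewords.
  weight 4: 1 codewords.
  weight 5: 2 codewords.
Minimum distance d = smallest w > 0 with A_w > 0 = 2.
Sanity: Σ A_w = 8 = 2^3 = 8 ✓.


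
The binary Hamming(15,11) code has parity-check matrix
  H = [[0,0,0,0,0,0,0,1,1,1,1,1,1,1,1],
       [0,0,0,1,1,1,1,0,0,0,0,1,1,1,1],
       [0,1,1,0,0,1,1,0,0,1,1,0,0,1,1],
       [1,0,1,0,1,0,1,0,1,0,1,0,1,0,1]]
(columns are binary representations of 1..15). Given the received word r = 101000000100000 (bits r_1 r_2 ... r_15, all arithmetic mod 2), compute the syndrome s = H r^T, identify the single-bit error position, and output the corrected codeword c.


s = (1, 0, 0, 0)^T, error position = 8, corrected codeword c = 101000010100000

Compute s = H r^T mod 2 one row at a time:
  s_1 = 0 + 0 + 1 + 0 + 0 + 0 + 0 + 0 = 1 ≡ 1 (mod 2).
  s_2 = 0 + 0 + 0 + 0 + 0 + 0 + 0 + 0 = 0 ≡ 0 (mod 2).
  s_3 = 0 + 1 + 0 + 0 + 1 + 0 + 0 + 0 = 2 ≡ 0 (mod 2).
  s_4 = 1 + 1 + 0 + 0 + 0 + 0 + 0 + 0 = 2 ≡ 0 (mod 2).
s = (1, 0, 0, 0)^T — this equals column 8 of H (binary 1000), so error is at position 8.
Correct: flip bit 8 of r = 101000000100000 to get c = 101000010100000.


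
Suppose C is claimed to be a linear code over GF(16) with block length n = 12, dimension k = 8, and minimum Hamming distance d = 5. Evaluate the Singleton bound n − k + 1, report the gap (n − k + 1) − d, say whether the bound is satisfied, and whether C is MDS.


Singleton RHS = n − k + 1 = 5, slack = 0, bound satisfied, MDS.

Singleton bound: d ≤ n − k + 1.
Here n = 12, k = 8, so n − k + 1 = 5.
Given d = 5, check d ≤ 5: YES.
Slack = (n − k + 1) − d = 0.
The code is MDS (slack = 0).
Description: the claimed parameters are [12, 8, 5]_16; such a code would be MDS (meets Singleton bound).


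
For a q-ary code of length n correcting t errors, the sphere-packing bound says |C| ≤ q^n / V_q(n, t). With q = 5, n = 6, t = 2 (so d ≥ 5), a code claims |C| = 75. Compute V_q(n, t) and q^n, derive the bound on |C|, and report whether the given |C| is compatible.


V_q(n, t) = 265, q^n = 15625, Hamming bound = 58, |C| = 75 > bound (violated).

Step 1: Compute V_q(n, t) = Σ_{j=0}^2 C(n, j) (q−1)^j.
  j = 0: C(6,0)·(4)^0 = 1·1 = 1.
  j = 1: C(6,1)·(4)^1 = 6·4 = 24.
  j = 2: C(6,2)·(4)^2 = 15·16 = 240.
  V_q(n, t) = 1 + 24 + 240 = 265.
Step 2: q^n = 5^6 = 15625.
Step 3: Hamming bound ⌊q^n / V_q(n,t)⌋ = ⌊15625/265⌋ = 58.
Step 4: Compare |C| = 75 to 58: violated.
The claimed |C| lies above the Hamming bound, so no 5-ary code of length 6 with d ≥ 5 can have 75 codewords.


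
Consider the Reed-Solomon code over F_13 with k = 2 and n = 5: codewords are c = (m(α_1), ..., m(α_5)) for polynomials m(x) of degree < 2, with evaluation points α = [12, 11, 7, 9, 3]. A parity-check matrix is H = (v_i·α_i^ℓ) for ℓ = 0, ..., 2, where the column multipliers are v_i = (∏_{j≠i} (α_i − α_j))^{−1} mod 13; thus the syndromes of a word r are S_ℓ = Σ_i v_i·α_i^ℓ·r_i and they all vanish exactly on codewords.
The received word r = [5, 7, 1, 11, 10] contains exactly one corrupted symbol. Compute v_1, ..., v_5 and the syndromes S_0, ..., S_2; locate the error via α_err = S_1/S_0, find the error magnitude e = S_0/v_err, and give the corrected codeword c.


S = (10, 5, 9), error at position 3, error magnitude e = 12, c = [5, 7, 2, 11, 10].

Step 1: column multipliers v_i = (∏_{j≠i}(α_i − α_j))^{−1} mod 13.
  i = 1 (α = 12): (12−11)(12−7)(12−9)(12−3) = 1·5·3·9 = 135 ≡ 5, so v_1 = 5^{−1} = 8 (mod 13).
  i = 2 (α = 11): (11−12)(11−7)(11−9)(11−3) = (−1)·4·2·8 = −64 ≡ 1, so v_2 = 1^{−1} = 1 (mod 13).
  i = 3 (α = 7): (7−12)(7−11)(7−9)(7−3) = (−5)·(−4)·(−2)·4 = −160 ≡ 9, so v_3 = 9^{−1} = 3 (mod 13).
  i = 4 (α = 9): (9−12)(9−11)(9−7)(9−3) = (−3)·(−2)·2·6 = 72 ≡ 7, so v_4 = 7^{−1} = 2 (mod 13).
  i = 5 (α = 3): (3−12)(3−11)(3−7)(3−9) = (−9)·(−8)·(−4)·(−6) = 1728 ≡ 12, so v_5 = 12^{−1} = 12 (mod 13).
  v = [8, 1, 3, 2, 12].
Step 2: syndromes of r = [5, 7, 1, 11, 10] (all sums mod 13).
  S_0 = Σ v_i r_i = 8·5 + 1·7 + 3·1 + 2·11 + 12·10 = 192 ≡ 10.
  S_1 = Σ v_i α_i r_i = 8·12·5 + 1·11·7 + 3·7·1 + 2·9·11 + 12·3·10 = 1136 ≡ 5.
  α_i^2 mod 13 = [1, 4, 10, 3, 9].
  S_2 = Σ v_i α_i^2 r_i = 8·1·5 + 1·4·7 + 3·10·1 + 2·3·11 + 12·9·10 = 1244 ≡ 9.
  S = (10, 5, 9) ≠ 0, so r is not a codeword (an error is present).
Step 3: locate the error. For a single error e at position i, S_ℓ = v_i·e·α_i^ℓ, so α_err = S_1/S_0.
  S_0^{−1} = 10^{−1} = 4 (mod 13), so α_err = 5·4 = 20 ≡ 7 = α_3. Error position i = 3.
  Consistency check: S_2/S_1 = 9·8 = 72 ≡ 7 = α_err ✓ (single-error assumption holds).
Step 4: error magnitude e = S_0/v_3 = S_0·∏_{j≠3}(α_3 − α_j) = 10·9 = 90 ≡ 12 (mod 13).
Step 5: correct position 3: c_3 = r_3 − e = 1 − 12 ≡ 2 (mod 13). Hence c = [5, 7, 2, 11, 10].
  Check: interpolating c through the α_i gives m(x) = 3 + 11·x (degree < 2) with m(α_i) = c_i for every i, so c is indeed a codeword.


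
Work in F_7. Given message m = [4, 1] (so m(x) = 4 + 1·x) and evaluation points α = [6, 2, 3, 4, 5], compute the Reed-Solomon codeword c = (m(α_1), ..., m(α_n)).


c = [3, 6, 0, 1, 2]

Message polynomial: m(x) = 4 + 1·x (mod 7).
For each evaluation point α_i, compute m(α_i) mod 7:
  α_1 = 6: Horner steps 1 → 3, so m(6) = 3.
  α_2 = 2: Horner steps 1 → 6, so m(2) = 6.
  α_3 = 3: Horner steps 1 → 0, so m(3) = 0.
  α_4 = 4: Horner steps 1 → 1, so m(4) = 1.
  α_5 = 5: Horner steps 1 → 2, so m(5) = 2.
Codeword c = [3, 6, 0, 1, 2] ∈ F_7^5.


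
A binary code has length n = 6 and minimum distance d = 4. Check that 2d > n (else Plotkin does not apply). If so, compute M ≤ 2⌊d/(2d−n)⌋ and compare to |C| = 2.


Plotkin bound M ≤ 4; given |C| = 2 ≤ bound (satisfied).

Check applicability: 2d = 8, n = 6.
2d − n = 2 > 0, so Plotkin applies.
Compute d/(2d−n) = 4/2 ≈ 2.0000.
⌊d/(2d−n)⌋ = 2.
Plotkin bound: M ≤ 2·2 = 4.
Given |C| = 2, check: satisfied.
This |C| is below the Plotkin bound.
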